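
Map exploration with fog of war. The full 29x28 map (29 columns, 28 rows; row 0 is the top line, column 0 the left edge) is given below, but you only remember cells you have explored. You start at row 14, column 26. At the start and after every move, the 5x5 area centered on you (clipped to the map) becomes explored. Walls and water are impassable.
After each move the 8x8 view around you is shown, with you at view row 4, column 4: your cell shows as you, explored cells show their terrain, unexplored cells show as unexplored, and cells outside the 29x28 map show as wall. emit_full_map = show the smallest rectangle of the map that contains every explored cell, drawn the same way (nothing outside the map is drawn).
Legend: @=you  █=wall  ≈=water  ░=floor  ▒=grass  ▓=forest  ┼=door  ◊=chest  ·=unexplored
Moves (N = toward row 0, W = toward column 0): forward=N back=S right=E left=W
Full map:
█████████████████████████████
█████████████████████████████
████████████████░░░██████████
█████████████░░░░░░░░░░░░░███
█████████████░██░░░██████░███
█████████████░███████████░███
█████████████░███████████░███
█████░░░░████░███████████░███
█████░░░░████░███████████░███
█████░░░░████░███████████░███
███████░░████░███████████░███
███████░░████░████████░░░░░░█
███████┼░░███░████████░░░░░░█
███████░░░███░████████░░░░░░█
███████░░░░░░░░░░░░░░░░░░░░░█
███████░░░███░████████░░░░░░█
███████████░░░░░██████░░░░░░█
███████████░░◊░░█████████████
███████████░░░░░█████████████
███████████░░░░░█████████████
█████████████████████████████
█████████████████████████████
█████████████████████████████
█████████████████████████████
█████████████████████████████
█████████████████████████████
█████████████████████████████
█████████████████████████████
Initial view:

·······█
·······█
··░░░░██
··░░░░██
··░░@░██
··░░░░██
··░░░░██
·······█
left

········
········
··░░░░░█
··░░░░░█
··░░@░░█
··░░░░░█
··░░░░░█
········

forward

········
········
··░░░░░·
··░░░░░█
··░░@░░█
··░░░░░█
··░░░░░█
··░░░░░█

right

·······█
·······█
·░░░░░██
·░░░░░██
·░░░@░██
·░░░░░██
·░░░░░██
·░░░░░██

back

·······█
·░░░░░██
·░░░░░██
·░░░░░██
·░░░@░██
·░░░░░██
·░░░░░██
·······█

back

·░░░░░██
·░░░░░██
·░░░░░██
·░░░░░██
·░░░@░██
·░░░░░██
··██████
·······█

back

·░░░░░██
·░░░░░██
·░░░░░██
·░░░░░██
·░░░@░██
··██████
··██████
·······█

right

░░░░░███
░░░░░███
░░░░░███
░░░░░███
░░░░@███
·███████
·███████
······██

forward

░░░░░███
░░░░░███
░░░░░███
░░░░░███
░░░░@███
░░░░░███
·███████
·███████

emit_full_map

░░░░░█
░░░░░█
░░░░░█
░░░░░█
░░░░@█
░░░░░█
·█████
·█████

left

·░░░░░██
·░░░░░██
·░░░░░██
·░░░░░██
·░░░@░██
·░░░░░██
··██████
··██████

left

··░░░░░█
··░░░░░█
··░░░░░█
··░░░░░█
··░░@░░█
··░░░░░█
··██████
···█████

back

··░░░░░█
··░░░░░█
··░░░░░█
··░░░░░█
··░░@░░█
··██████
··██████
········

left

···░░░░░
···░░░░░
··░░░░░░
··░░░░░░
··░░@░░░
··██████
··██████
········

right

··░░░░░█
··░░░░░█
·░░░░░░█
·░░░░░░█
·░░░@░░█
·███████
·███████
········

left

···░░░░░
···░░░░░
··░░░░░░
··░░░░░░
··░░@░░░
··██████
··██████
········

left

····░░░░
····░░░░
··░░░░░░
··█░░░░░
··█░@░░░
··██████
··██████
········

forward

····░░░░
····░░░░
··█░░░░░
··░░░░░░
··█░@░░░
··█░░░░░
··██████
··██████

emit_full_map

··░░░░░█
··░░░░░█
█░░░░░░█
░░░░░░░█
█░@░░░░█
█░░░░░░█
████████
████████

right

···░░░░░
···░░░░░
·█░░░░░░
·░░░░░░░
·█░░@░░░
·█░░░░░░
·███████
·███████

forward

········
···░░░░░
··░░░░░░
·█░░░░░░
·░░░@░░░
·█░░░░░░
·█░░░░░░
·███████

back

···░░░░░
··░░░░░░
·█░░░░░░
·░░░░░░░
·█░░@░░░
·█░░░░░░
·███████
·███████

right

··░░░░░█
·░░░░░░█
█░░░░░░█
░░░░░░░█
█░░░@░░█
█░░░░░░█
████████
████████

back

·░░░░░░█
█░░░░░░█
░░░░░░░█
█░░░░░░█
█░░░@░░█
████████
████████
········

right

░░░░░░██
░░░░░░██
░░░░░░██
░░░░░░██
░░░░@░██
████████
████████
·······█

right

░░░░░███
░░░░░███
░░░░░███
░░░░░███
░░░░@███
████████
████████
······██

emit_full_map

··░░░░░█
·░░░░░░█
█░░░░░░█
░░░░░░░█
█░░░░░░█
█░░░░░@█
████████
████████

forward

░░░░░███
░░░░░███
░░░░░███
░░░░░███
░░░░@███
░░░░░███
████████
████████

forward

······██
░░░░░███
░░░░░███
░░░░░███
░░░░@███
░░░░░███
░░░░░███
████████

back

░░░░░███
░░░░░███
░░░░░███
░░░░░███
░░░░@███
░░░░░███
████████
████████

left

·░░░░░██
░░░░░░██
░░░░░░██
░░░░░░██
░░░░@░██
░░░░░░██
████████
████████

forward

·······█
·░░░░░██
░░░░░░██
░░░░░░██
░░░░@░██
░░░░░░██
░░░░░░██
████████

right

······██
░░░░░███
░░░░░███
░░░░░███
░░░░@███
░░░░░███
░░░░░███
████████

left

·······█
·░░░░░██
░░░░░░██
░░░░░░██
░░░░@░██
░░░░░░██
░░░░░░██
████████

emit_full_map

··░░░░░█
·░░░░░░█
█░░░░░░█
░░░░░@░█
█░░░░░░█
█░░░░░░█
████████
████████


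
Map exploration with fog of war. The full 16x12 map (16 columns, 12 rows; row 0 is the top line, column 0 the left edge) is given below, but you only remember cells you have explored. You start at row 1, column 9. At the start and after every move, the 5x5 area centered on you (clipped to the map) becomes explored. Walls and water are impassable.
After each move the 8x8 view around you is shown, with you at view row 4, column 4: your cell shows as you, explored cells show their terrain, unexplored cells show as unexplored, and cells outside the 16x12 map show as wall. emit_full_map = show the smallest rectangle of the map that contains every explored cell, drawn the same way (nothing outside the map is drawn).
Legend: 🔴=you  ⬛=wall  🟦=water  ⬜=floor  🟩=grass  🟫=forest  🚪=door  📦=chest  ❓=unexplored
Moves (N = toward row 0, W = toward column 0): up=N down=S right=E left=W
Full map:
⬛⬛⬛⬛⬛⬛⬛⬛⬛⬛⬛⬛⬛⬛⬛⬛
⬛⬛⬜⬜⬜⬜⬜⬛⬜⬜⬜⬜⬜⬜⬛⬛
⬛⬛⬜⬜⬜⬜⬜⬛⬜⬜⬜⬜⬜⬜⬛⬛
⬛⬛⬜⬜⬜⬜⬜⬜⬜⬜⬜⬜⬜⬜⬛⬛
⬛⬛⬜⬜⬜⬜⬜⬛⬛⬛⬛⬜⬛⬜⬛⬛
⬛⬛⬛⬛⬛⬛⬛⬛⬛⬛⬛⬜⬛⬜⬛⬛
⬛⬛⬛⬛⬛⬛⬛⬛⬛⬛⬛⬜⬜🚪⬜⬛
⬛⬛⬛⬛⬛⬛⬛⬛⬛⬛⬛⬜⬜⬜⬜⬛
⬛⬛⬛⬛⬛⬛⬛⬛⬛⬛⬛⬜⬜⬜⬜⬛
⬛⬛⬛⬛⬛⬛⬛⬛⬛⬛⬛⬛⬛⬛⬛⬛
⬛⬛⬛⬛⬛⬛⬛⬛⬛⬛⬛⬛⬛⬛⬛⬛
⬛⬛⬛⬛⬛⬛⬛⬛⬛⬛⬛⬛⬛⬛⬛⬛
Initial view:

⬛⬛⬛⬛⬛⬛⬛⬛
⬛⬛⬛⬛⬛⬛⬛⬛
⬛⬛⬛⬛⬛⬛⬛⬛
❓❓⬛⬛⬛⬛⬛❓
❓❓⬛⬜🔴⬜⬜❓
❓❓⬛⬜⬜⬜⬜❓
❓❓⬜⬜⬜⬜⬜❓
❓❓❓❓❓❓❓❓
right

⬛⬛⬛⬛⬛⬛⬛⬛
⬛⬛⬛⬛⬛⬛⬛⬛
⬛⬛⬛⬛⬛⬛⬛⬛
❓⬛⬛⬛⬛⬛⬛❓
❓⬛⬜⬜🔴⬜⬜❓
❓⬛⬜⬜⬜⬜⬜❓
❓⬜⬜⬜⬜⬜⬜❓
❓❓❓❓❓❓❓❓

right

⬛⬛⬛⬛⬛⬛⬛⬛
⬛⬛⬛⬛⬛⬛⬛⬛
⬛⬛⬛⬛⬛⬛⬛⬛
⬛⬛⬛⬛⬛⬛⬛❓
⬛⬜⬜⬜🔴⬜⬜❓
⬛⬜⬜⬜⬜⬜⬜❓
⬜⬜⬜⬜⬜⬜⬜❓
❓❓❓❓❓❓❓❓

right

⬛⬛⬛⬛⬛⬛⬛⬛
⬛⬛⬛⬛⬛⬛⬛⬛
⬛⬛⬛⬛⬛⬛⬛⬛
⬛⬛⬛⬛⬛⬛⬛❓
⬜⬜⬜⬜🔴⬜⬛❓
⬜⬜⬜⬜⬜⬜⬛❓
⬜⬜⬜⬜⬜⬜⬛❓
❓❓❓❓❓❓❓❓

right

⬛⬛⬛⬛⬛⬛⬛⬛
⬛⬛⬛⬛⬛⬛⬛⬛
⬛⬛⬛⬛⬛⬛⬛⬛
⬛⬛⬛⬛⬛⬛⬛⬛
⬜⬜⬜⬜🔴⬛⬛⬛
⬜⬜⬜⬜⬜⬛⬛⬛
⬜⬜⬜⬜⬜⬛⬛⬛
❓❓❓❓❓❓❓⬛

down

⬛⬛⬛⬛⬛⬛⬛⬛
⬛⬛⬛⬛⬛⬛⬛⬛
⬛⬛⬛⬛⬛⬛⬛⬛
⬜⬜⬜⬜⬜⬛⬛⬛
⬜⬜⬜⬜🔴⬛⬛⬛
⬜⬜⬜⬜⬜⬛⬛⬛
❓❓⬜⬛⬜⬛⬛⬛
❓❓❓❓❓❓❓⬛

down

⬛⬛⬛⬛⬛⬛⬛⬛
⬛⬛⬛⬛⬛⬛⬛⬛
⬜⬜⬜⬜⬜⬛⬛⬛
⬜⬜⬜⬜⬜⬛⬛⬛
⬜⬜⬜⬜🔴⬛⬛⬛
❓❓⬜⬛⬜⬛⬛⬛
❓❓⬜⬛⬜⬛⬛⬛
❓❓❓❓❓❓❓⬛

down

⬛⬛⬛⬛⬛⬛⬛⬛
⬜⬜⬜⬜⬜⬛⬛⬛
⬜⬜⬜⬜⬜⬛⬛⬛
⬜⬜⬜⬜⬜⬛⬛⬛
❓❓⬜⬛🔴⬛⬛⬛
❓❓⬜⬛⬜⬛⬛⬛
❓❓⬜⬜🚪⬜⬛⬛
❓❓❓❓❓❓❓⬛

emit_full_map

⬛⬛⬛⬛⬛⬛⬛⬛⬛
⬛⬜⬜⬜⬜⬜⬜⬛⬛
⬛⬜⬜⬜⬜⬜⬜⬛⬛
⬜⬜⬜⬜⬜⬜⬜⬛⬛
❓❓❓❓⬜⬛🔴⬛⬛
❓❓❓❓⬜⬛⬜⬛⬛
❓❓❓❓⬜⬜🚪⬜⬛

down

⬜⬜⬜⬜⬜⬛⬛⬛
⬜⬜⬜⬜⬜⬛⬛⬛
⬜⬜⬜⬜⬜⬛⬛⬛
❓❓⬜⬛⬜⬛⬛⬛
❓❓⬜⬛🔴⬛⬛⬛
❓❓⬜⬜🚪⬜⬛⬛
❓❓⬜⬜⬜⬜⬛⬛
❓❓❓❓❓❓❓⬛

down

⬜⬜⬜⬜⬜⬛⬛⬛
⬜⬜⬜⬜⬜⬛⬛⬛
❓❓⬜⬛⬜⬛⬛⬛
❓❓⬜⬛⬜⬛⬛⬛
❓❓⬜⬜🔴⬜⬛⬛
❓❓⬜⬜⬜⬜⬛⬛
❓❓⬜⬜⬜⬜⬛⬛
❓❓❓❓❓❓❓⬛

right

⬜⬜⬜⬜⬛⬛⬛⬛
⬜⬜⬜⬜⬛⬛⬛⬛
❓⬜⬛⬜⬛⬛⬛⬛
❓⬜⬛⬜⬛⬛⬛⬛
❓⬜⬜🚪🔴⬛⬛⬛
❓⬜⬜⬜⬜⬛⬛⬛
❓⬜⬜⬜⬜⬛⬛⬛
❓❓❓❓❓❓⬛⬛

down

⬜⬜⬜⬜⬛⬛⬛⬛
❓⬜⬛⬜⬛⬛⬛⬛
❓⬜⬛⬜⬛⬛⬛⬛
❓⬜⬜🚪⬜⬛⬛⬛
❓⬜⬜⬜🔴⬛⬛⬛
❓⬜⬜⬜⬜⬛⬛⬛
❓❓⬛⬛⬛⬛⬛⬛
❓❓❓❓❓❓⬛⬛

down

❓⬜⬛⬜⬛⬛⬛⬛
❓⬜⬛⬜⬛⬛⬛⬛
❓⬜⬜🚪⬜⬛⬛⬛
❓⬜⬜⬜⬜⬛⬛⬛
❓⬜⬜⬜🔴⬛⬛⬛
❓❓⬛⬛⬛⬛⬛⬛
❓❓⬛⬛⬛⬛⬛⬛
❓❓❓❓❓❓⬛⬛

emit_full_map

⬛⬛⬛⬛⬛⬛⬛⬛⬛
⬛⬜⬜⬜⬜⬜⬜⬛⬛
⬛⬜⬜⬜⬜⬜⬜⬛⬛
⬜⬜⬜⬜⬜⬜⬜⬛⬛
❓❓❓❓⬜⬛⬜⬛⬛
❓❓❓❓⬜⬛⬜⬛⬛
❓❓❓❓⬜⬜🚪⬜⬛
❓❓❓❓⬜⬜⬜⬜⬛
❓❓❓❓⬜⬜⬜🔴⬛
❓❓❓❓❓⬛⬛⬛⬛
❓❓❓❓❓⬛⬛⬛⬛

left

❓❓⬜⬛⬜⬛⬛⬛
❓❓⬜⬛⬜⬛⬛⬛
❓❓⬜⬜🚪⬜⬛⬛
❓❓⬜⬜⬜⬜⬛⬛
❓❓⬜⬜🔴⬜⬛⬛
❓❓⬛⬛⬛⬛⬛⬛
❓❓⬛⬛⬛⬛⬛⬛
❓❓❓❓❓❓❓⬛

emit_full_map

⬛⬛⬛⬛⬛⬛⬛⬛⬛
⬛⬜⬜⬜⬜⬜⬜⬛⬛
⬛⬜⬜⬜⬜⬜⬜⬛⬛
⬜⬜⬜⬜⬜⬜⬜⬛⬛
❓❓❓❓⬜⬛⬜⬛⬛
❓❓❓❓⬜⬛⬜⬛⬛
❓❓❓❓⬜⬜🚪⬜⬛
❓❓❓❓⬜⬜⬜⬜⬛
❓❓❓❓⬜⬜🔴⬜⬛
❓❓❓❓⬛⬛⬛⬛⬛
❓❓❓❓⬛⬛⬛⬛⬛


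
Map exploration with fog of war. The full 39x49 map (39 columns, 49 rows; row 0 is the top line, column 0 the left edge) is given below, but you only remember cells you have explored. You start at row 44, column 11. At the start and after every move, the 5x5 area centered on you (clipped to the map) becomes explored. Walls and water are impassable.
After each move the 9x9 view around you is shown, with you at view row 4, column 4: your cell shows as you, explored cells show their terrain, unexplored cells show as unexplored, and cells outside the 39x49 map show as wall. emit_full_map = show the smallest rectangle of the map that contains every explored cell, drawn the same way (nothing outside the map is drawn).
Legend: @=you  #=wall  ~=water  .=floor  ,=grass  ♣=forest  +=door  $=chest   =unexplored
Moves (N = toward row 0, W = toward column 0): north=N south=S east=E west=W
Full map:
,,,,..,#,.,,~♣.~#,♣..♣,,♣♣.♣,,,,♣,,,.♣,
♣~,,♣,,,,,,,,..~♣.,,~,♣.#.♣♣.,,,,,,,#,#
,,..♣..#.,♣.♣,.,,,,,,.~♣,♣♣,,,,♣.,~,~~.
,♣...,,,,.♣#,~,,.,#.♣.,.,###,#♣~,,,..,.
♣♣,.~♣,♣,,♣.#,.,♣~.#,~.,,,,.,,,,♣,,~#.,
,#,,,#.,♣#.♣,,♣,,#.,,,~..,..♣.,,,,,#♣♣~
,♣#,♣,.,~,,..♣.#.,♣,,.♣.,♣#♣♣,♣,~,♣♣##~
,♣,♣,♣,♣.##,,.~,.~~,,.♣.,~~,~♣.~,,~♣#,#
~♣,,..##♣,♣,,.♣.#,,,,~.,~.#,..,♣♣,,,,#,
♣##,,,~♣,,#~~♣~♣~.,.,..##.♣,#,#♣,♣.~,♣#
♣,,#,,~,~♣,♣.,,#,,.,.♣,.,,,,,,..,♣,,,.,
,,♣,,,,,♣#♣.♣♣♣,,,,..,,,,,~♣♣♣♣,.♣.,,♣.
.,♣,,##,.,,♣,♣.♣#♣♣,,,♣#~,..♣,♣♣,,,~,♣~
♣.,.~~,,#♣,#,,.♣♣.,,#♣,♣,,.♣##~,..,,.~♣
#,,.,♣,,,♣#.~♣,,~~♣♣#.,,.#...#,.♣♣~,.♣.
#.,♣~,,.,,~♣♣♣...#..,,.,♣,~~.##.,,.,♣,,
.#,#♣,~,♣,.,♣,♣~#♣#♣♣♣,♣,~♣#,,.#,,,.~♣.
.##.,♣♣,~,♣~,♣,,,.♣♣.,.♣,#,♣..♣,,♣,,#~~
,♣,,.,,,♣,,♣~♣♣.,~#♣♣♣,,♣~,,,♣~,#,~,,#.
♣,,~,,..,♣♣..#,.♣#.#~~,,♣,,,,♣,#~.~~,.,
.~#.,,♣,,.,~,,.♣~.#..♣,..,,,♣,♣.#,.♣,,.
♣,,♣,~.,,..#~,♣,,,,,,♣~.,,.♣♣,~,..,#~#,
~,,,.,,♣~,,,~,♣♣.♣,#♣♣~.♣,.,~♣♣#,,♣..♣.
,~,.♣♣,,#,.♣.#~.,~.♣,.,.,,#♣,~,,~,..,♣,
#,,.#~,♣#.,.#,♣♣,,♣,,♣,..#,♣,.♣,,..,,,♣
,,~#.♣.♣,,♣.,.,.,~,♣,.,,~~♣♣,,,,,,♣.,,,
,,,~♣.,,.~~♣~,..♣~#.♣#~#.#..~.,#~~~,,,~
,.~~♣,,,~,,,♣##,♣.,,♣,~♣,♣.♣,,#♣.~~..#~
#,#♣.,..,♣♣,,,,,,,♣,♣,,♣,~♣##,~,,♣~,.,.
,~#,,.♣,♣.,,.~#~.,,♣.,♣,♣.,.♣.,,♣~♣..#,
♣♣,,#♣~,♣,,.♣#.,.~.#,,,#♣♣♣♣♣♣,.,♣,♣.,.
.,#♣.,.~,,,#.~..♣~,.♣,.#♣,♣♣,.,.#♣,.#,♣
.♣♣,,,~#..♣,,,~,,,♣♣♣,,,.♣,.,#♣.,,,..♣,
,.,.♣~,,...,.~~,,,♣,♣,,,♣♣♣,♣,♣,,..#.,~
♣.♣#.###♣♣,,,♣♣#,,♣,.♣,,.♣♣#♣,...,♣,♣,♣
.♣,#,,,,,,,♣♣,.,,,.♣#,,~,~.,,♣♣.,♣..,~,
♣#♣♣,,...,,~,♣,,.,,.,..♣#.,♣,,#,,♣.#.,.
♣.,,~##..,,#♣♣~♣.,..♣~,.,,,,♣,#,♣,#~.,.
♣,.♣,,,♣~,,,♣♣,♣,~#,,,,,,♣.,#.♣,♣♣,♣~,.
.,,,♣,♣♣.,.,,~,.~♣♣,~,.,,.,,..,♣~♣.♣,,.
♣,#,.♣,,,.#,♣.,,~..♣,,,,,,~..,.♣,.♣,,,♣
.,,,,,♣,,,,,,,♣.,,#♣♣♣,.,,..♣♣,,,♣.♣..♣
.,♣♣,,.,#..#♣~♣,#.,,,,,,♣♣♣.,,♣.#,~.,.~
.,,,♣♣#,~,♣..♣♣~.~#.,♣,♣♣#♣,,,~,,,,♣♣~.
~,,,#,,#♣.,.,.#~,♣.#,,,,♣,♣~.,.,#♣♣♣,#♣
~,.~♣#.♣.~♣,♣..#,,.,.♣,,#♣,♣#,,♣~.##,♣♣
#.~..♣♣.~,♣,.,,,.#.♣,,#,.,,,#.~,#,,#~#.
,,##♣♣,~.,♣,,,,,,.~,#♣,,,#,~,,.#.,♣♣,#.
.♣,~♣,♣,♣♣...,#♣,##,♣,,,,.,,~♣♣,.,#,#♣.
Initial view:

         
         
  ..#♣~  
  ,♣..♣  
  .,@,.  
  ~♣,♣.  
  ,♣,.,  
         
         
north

         
         
  ,,,,,  
  ..#♣~  
  ,♣@.♣  
  .,.,.  
  ~♣,♣.  
  ,♣,.,  
         

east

         
         
 ,,,,,♣  
 ..#♣~♣  
 ,♣.@♣♣  
 .,.,.#  
 ~♣,♣..  
 ,♣,.,   
         

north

         
         
  #,♣.,  
 ,,,,,♣  
 ..#@~♣  
 ,♣..♣♣  
 .,.,.#  
 ~♣,♣..  
 ,♣,.,   

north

         
         
  .,,~,  
  #,♣.,  
 ,,,@,♣  
 ..#♣~♣  
 ,♣..♣♣  
 .,.,.#  
 ~♣,♣..  

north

         
         
  ,,♣♣,  
  .,,~,  
  #,@.,  
 ,,,,,♣  
 ..#♣~♣  
 ,♣..♣♣  
 .,.,.#  

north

         
         
  ,#♣♣~  
  ,,♣♣,  
  .,@~,  
  #,♣.,  
 ,,,,,♣  
 ..#♣~♣  
 ,♣..♣♣  

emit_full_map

 ,#♣♣~
 ,,♣♣,
 .,@~,
 #,♣.,
,,,,,♣
..#♣~♣
,♣..♣♣
.,.,.#
~♣,♣..
,♣,., 

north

         
         
  ,~,♣,  
  ,#♣♣~  
  ,,@♣,  
  .,,~,  
  #,♣.,  
 ,,,,,♣  
 ..#♣~♣  

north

         
         
  ,♣♣,.  
  ,~,♣,  
  ,#@♣~  
  ,,♣♣,  
  .,,~,  
  #,♣.,  
 ,,,,,♣  

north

         
         
  ,,,♣♣  
  ,♣♣,.  
  ,~@♣,  
  ,#♣♣~  
  ,,♣♣,  
  .,,~,  
  #,♣.,  

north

         
         
  .,.~~  
  ,,,♣♣  
  ,♣@,.  
  ,~,♣,  
  ,#♣♣~  
  ,,♣♣,  
  .,,~,  

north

         
         
  ♣,,,~  
  .,.~~  
  ,,@♣♣  
  ,♣♣,.  
  ,~,♣,  
  ,#♣♣~  
  ,,♣♣,  

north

         
         
  ,#.~.  
  ♣,,,~  
  .,@~~  
  ,,,♣♣  
  ,♣♣,.  
  ,~,♣,  
  ,#♣♣~  

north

         
         
  ,.♣#.  
  ,#.~.  
  ♣,@,~  
  .,.~~  
  ,,,♣♣  
  ,♣♣,.  
  ,~,♣,  

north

         
         
  ,,.~#  
  ,.♣#.  
  ,#@~.  
  ♣,,,~  
  .,.~~  
  ,,,♣♣  
  ,♣♣,.  

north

         
         
  ♣,,,,  
  ,,.~#  
  ,.@#.  
  ,#.~.  
  ♣,,,~  
  .,.~~  
  ,,,♣♣  

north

         
         
  ,,♣##  
  ♣,,,,  
  ,,@~#  
  ,.♣#.  
  ,#.~.  
  ♣,,,~  
  .,.~~  

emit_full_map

 ,,♣##
 ♣,,,,
 ,,@~#
 ,.♣#.
 ,#.~.
 ♣,,,~
 .,.~~
 ,,,♣♣
 ,♣♣,.
 ,~,♣,
 ,#♣♣~
 ,,♣♣,
 .,,~,
 #,♣.,
,,,,,♣
..#♣~♣
,♣..♣♣
.,.,.#
~♣,♣..
,♣,., 

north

         
         
  ~♣~,.  
  ,,♣##  
  ♣,@,,  
  ,,.~#  
  ,.♣#.  
  ,#.~.  
  ♣,,,~  

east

         
         
 ~♣~,..  
 ,,♣##,  
 ♣,,@,,  
 ,,.~#~  
 ,.♣#.,  
 ,#.~.   
 ♣,,,~   

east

         
         
~♣~,..♣  
,,♣##,♣  
♣,,,@,,  
,,.~#~.  
,.♣#.,.  
,#.~.    
♣,,,~    

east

         
         
♣~,..♣~  
,♣##,♣.  
,,,,@,,  
,.~#~.,  
.♣#.,.~  
#.~.     
,,,~     

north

         
         
  .,.,~  
♣~,..♣~  
,♣##@♣.  
,,,,,,,  
,.~#~.,  
.♣#.,.~  
#.~.     

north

         
         
  ,♣♣,,  
  .,.,~  
♣~,.@♣~  
,♣##,♣.  
,,,,,,,  
,.~#~.,  
.♣#.,.~  

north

         
         
  #~.,~  
  ,♣♣,,  
  .,@,~  
♣~,..♣~  
,♣##,♣.  
,,,,,,,  
,.~#~.,  

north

         
         
  ,♣♣.♣  
  #~.,~  
  ,♣@,,  
  .,.,~  
♣~,..♣~  
,♣##,♣.  
,,,,,,,  

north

         
         
  ,♣,,,  
  ,♣♣.♣  
  #~@,~  
  ,♣♣,,  
  .,.,~  
♣~,..♣~  
,♣##,♣.  

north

         
         
  ,.♣~.  
  ,♣,,,  
  ,♣@.♣  
  #~.,~  
  ,♣♣,,  
  .,.,~  
♣~,..♣~  

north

         
         
  #,.♣#  
  ,.♣~.  
  ,♣@,,  
  ,♣♣.♣  
  #~.,~  
  ,♣♣,,  
  .,.,~  

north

         
         
  ♣♣.,~  
  #,.♣#  
  ,.@~.  
  ,♣,,,  
  ,♣♣.♣  
  #~.,~  
  ,♣♣,,  

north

         
         
  ♣,,,.  
  ♣♣.,~  
  #,@♣#  
  ,.♣~.  
  ,♣,,,  
  ,♣♣.♣  
  #~.,~  

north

         
         
  ,♣~#♣  
  ♣,,,.  
  ♣♣@,~  
  #,.♣#  
  ,.♣~.  
  ,♣,,,  
  ,♣♣.♣  

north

         
         
  ♣...#  
  ,♣~#♣  
  ♣,@,.  
  ♣♣.,~  
  #,.♣#  
  ,.♣~.  
  ,♣,,,  

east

         
         
 ♣...#.  
 ,♣~#♣#  
 ♣,,@.♣  
 ♣♣.,~#  
 #,.♣#.  
 ,.♣~.   
 ,♣,,,   

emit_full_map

    ♣...#.
    ,♣~#♣#
    ♣,,@.♣
    ♣♣.,~#
    #,.♣#.
    ,.♣~. 
    ,♣,,, 
    ,♣♣.♣ 
    #~.,~ 
    ,♣♣,, 
    .,.,~ 
 ~♣~,..♣~ 
 ,,♣##,♣. 
 ♣,,,,,,, 
 ,,.~#~., 
 ,.♣#.,.~ 
 ,#.~.    
 ♣,,,~    
 .,.~~    
 ,,,♣♣    
 ,♣♣,.    
 ,~,♣,    
 ,#♣♣~    
 ,,♣♣,    
 .,,~,    
 #,♣.,    
,,,,,♣    
..#♣~♣    
,♣..♣♣    
.,.,.#    
~♣,♣..    
,♣,.,     


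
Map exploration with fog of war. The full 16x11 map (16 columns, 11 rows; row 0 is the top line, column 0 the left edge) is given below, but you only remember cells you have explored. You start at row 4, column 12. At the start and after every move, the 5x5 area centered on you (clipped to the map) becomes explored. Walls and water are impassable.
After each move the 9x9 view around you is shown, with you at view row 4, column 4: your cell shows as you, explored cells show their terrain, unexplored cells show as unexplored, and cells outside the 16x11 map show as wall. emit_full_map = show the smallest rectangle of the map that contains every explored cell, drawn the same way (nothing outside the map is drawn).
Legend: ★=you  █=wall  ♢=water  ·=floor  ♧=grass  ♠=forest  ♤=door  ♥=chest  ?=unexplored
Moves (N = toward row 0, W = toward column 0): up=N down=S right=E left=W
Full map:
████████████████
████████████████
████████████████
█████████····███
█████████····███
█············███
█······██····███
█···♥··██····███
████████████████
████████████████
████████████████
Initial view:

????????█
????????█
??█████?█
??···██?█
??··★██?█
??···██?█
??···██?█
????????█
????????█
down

????????█
??█████?█
??···██?█
??···██?█
??··★██?█
??···██?█
??···██?█
????????█
????????█

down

??█████?█
??···██?█
??···██?█
??···██?█
??··★██?█
??···██?█
??█████?█
????????█
????????█

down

??···██?█
??···██?█
??···██?█
??···██?█
??··★██?█
??█████?█
??█████?█
????????█
█████████

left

???···██?
???···██?
??····██?
??····██?
??··★·██?
??██████?
??██████?
?????????
█████████

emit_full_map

?█████
?···██
?···██
····██
····██
··★·██
██████
██████

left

????···██
????···██
??·····██
??█····██
??█·★··██
??███████
??███████
?????????
█████████

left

?????···█
?????···█
??······█
??██····█
??██★···█
??███████
??███████
?????????
█████████

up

?????████
?????···█
??██····█
??······█
??██★···█
??██····█
??███████
??███████
?????????

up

?????????
?????████
??██····█
??██····█
??··★···█
??██····█
??██····█
??███████
??███████

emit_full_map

???█████
██····██
██····██
··★···██
██····██
██····██
████████
████████

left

?????????
??????███
??███····
??███····
??··★····
??·██····
??·██····
???██████
???██████

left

?????????
???????██
??████···
??████···
??··★····
??··██···
??··██···
????█████
????█████

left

?????????
????????█
??█████··
??█████··
??··★····
??···██··
??♥··██··
?????████
?????████

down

????????█
??█████··
??█████··
??·······
??··★██··
??♥··██··
??███████
?????████
?????????

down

??█████··
??█████··
??·······
??···██··
??♥·★██··
??███████
??███████
?????????
█████████

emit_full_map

??????█████
█████····██
█████····██
·········██
···██····██
♥·★██····██
███████████
███████████

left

???█████·
???█████·
??·······
??····██·
??·♥★·██·
??███████
??███████
?????????
█████████

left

????█████
????█████
??·······
??·····██
??··★··██
??███████
??███████
?????????
█████████

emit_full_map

????????█████
??█████····██
??█████····██
···········██
·····██····██
··★··██····██
█████████████
█████████████


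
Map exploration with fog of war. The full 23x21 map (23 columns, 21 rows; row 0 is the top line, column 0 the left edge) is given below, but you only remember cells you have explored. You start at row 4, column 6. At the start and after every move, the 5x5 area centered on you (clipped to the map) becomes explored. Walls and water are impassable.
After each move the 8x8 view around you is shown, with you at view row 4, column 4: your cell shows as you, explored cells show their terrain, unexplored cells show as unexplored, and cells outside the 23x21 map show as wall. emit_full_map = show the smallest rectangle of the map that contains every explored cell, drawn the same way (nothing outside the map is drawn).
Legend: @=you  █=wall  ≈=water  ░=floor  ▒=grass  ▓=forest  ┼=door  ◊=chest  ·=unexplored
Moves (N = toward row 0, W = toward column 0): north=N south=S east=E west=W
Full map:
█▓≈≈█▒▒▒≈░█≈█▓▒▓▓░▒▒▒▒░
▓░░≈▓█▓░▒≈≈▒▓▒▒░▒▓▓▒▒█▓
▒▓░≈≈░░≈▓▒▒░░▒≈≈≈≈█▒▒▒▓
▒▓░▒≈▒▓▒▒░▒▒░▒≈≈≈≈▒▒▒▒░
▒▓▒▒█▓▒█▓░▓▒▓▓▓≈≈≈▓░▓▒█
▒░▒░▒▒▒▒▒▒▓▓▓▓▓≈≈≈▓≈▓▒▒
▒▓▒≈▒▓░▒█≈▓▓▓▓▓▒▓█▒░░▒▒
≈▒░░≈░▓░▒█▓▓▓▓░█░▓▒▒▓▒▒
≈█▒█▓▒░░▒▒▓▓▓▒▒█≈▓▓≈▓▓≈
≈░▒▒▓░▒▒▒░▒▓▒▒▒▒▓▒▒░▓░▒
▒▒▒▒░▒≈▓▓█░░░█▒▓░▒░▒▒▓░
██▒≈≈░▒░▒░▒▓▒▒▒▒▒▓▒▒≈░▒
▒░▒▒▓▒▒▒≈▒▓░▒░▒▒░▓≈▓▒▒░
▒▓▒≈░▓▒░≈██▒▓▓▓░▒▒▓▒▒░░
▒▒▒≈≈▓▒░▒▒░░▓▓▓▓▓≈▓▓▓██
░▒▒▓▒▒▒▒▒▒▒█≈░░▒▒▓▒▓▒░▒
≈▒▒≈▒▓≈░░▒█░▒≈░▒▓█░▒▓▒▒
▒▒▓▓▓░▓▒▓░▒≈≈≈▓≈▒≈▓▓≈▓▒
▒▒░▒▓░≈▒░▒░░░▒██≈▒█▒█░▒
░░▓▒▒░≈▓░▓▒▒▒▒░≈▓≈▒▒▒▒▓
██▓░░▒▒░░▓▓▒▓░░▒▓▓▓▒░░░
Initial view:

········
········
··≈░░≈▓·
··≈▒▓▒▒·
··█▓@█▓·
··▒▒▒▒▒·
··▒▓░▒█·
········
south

········
··≈░░≈▓·
··≈▒▓▒▒·
··█▓▒█▓·
··▒▒@▒▒·
··▒▓░▒█·
··≈░▓░▒·
········

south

··≈░░≈▓·
··≈▒▓▒▒·
··█▓▒█▓·
··▒▒▒▒▒·
··▒▓@▒█·
··≈░▓░▒·
··▓▒░░▒·
········

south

··≈▒▓▒▒·
··█▓▒█▓·
··▒▒▒▒▒·
··▒▓░▒█·
··≈░@░▒·
··▓▒░░▒·
··▓░▒▒▒·
········

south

··█▓▒█▓·
··▒▒▒▒▒·
··▒▓░▒█·
··≈░▓░▒·
··▓▒@░▒·
··▓░▒▒▒·
··░▒≈▓▓·
········

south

··▒▒▒▒▒·
··▒▓░▒█·
··≈░▓░▒·
··▓▒░░▒·
··▓░@▒▒·
··░▒≈▓▓·
··≈░▒░▒·
········

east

·▒▒▒▒▒··
·▒▓░▒█··
·≈░▓░▒█·
·▓▒░░▒▒·
·▓░▒@▒░·
·░▒≈▓▓█·
·≈░▒░▒░·
········

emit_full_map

≈░░≈▓·
≈▒▓▒▒·
█▓▒█▓·
▒▒▒▒▒·
▒▓░▒█·
≈░▓░▒█
▓▒░░▒▒
▓░▒@▒░
░▒≈▓▓█
≈░▒░▒░

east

▒▒▒▒▒···
▒▓░▒█···
≈░▓░▒█▓·
▓▒░░▒▒▓·
▓░▒▒@░▒·
░▒≈▓▓█░·
≈░▒░▒░▒·
········

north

█▓▒█▓···
▒▒▒▒▒···
▒▓░▒█≈▓·
≈░▓░▒█▓·
▓▒░░@▒▓·
▓░▒▒▒░▒·
░▒≈▓▓█░·
≈░▒░▒░▒·

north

≈▒▓▒▒···
█▓▒█▓···
▒▒▒▒▒▒▓·
▒▓░▒█≈▓·
≈░▓░@█▓·
▓▒░░▒▒▓·
▓░▒▒▒░▒·
░▒≈▓▓█░·

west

·≈▒▓▒▒··
·█▓▒█▓··
·▒▒▒▒▒▒▓
·▒▓░▒█≈▓
·≈░▓@▒█▓
·▓▒░░▒▒▓
·▓░▒▒▒░▒
·░▒≈▓▓█░

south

·█▓▒█▓··
·▒▒▒▒▒▒▓
·▒▓░▒█≈▓
·≈░▓░▒█▓
·▓▒░@▒▒▓
·▓░▒▒▒░▒
·░▒≈▓▓█░
·≈░▒░▒░▒

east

█▓▒█▓···
▒▒▒▒▒▒▓·
▒▓░▒█≈▓·
≈░▓░▒█▓·
▓▒░░@▒▓·
▓░▒▒▒░▒·
░▒≈▓▓█░·
≈░▒░▒░▒·

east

▓▒█▓····
▒▒▒▒▒▓··
▓░▒█≈▓▓·
░▓░▒█▓▓·
▒░░▒@▓▓·
░▒▒▒░▒▓·
▒≈▓▓█░░·
░▒░▒░▒··

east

▒█▓·····
▒▒▒▒▓···
░▒█≈▓▓▓·
▓░▒█▓▓▓·
░░▒▒@▓▓·
▒▒▒░▒▓▒·
≈▓▓█░░░·
▒░▒░▒···

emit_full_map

≈░░≈▓····
≈▒▓▒▒····
█▓▒█▓····
▒▒▒▒▒▒▓··
▒▓░▒█≈▓▓▓
≈░▓░▒█▓▓▓
▓▒░░▒▒@▓▓
▓░▒▒▒░▒▓▒
░▒≈▓▓█░░░
≈░▒░▒░▒··

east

█▓······
▒▒▒▓····
▒█≈▓▓▓▓·
░▒█▓▓▓▓·
░▒▒▓@▓▒·
▒▒░▒▓▒▒·
▓▓█░░░█·
░▒░▒····

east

▓·······
▒▒▓·····
█≈▓▓▓▓▓·
▒█▓▓▓▓░·
▒▒▓▓@▒▒·
▒░▒▓▒▒▒·
▓█░░░█▒·
▒░▒·····

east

········
▒▓······
≈▓▓▓▓▓▒·
█▓▓▓▓░█·
▒▓▓▓@▒█·
░▒▓▒▒▒▒·
█░░░█▒▓·
░▒······

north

········
········
▒▓▓▓▓▓≈·
≈▓▓▓▓▓▒·
█▓▓▓@░█·
▒▓▓▓▒▒█·
░▒▓▒▒▒▒·
█░░░█▒▓·

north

········
········
··▒▓▓▓≈·
▒▓▓▓▓▓≈·
≈▓▓▓@▓▒·
█▓▓▓▓░█·
▒▓▓▓▒▒█·
░▒▓▒▒▒▒·

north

········
········
··▒░▒≈≈·
··▒▓▓▓≈·
▒▓▓▓@▓≈·
≈▓▓▓▓▓▒·
█▓▓▓▓░█·
▒▓▓▓▒▒█·

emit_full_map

≈░░≈▓·······
≈▒▓▒▒··▒░▒≈≈
█▓▒█▓··▒▓▓▓≈
▒▒▒▒▒▒▓▓▓@▓≈
▒▓░▒█≈▓▓▓▓▓▒
≈░▓░▒█▓▓▓▓░█
▓▒░░▒▒▓▓▓▒▒█
▓░▒▒▒░▒▓▒▒▒▒
░▒≈▓▓█░░░█▒▓
≈░▒░▒░▒·····


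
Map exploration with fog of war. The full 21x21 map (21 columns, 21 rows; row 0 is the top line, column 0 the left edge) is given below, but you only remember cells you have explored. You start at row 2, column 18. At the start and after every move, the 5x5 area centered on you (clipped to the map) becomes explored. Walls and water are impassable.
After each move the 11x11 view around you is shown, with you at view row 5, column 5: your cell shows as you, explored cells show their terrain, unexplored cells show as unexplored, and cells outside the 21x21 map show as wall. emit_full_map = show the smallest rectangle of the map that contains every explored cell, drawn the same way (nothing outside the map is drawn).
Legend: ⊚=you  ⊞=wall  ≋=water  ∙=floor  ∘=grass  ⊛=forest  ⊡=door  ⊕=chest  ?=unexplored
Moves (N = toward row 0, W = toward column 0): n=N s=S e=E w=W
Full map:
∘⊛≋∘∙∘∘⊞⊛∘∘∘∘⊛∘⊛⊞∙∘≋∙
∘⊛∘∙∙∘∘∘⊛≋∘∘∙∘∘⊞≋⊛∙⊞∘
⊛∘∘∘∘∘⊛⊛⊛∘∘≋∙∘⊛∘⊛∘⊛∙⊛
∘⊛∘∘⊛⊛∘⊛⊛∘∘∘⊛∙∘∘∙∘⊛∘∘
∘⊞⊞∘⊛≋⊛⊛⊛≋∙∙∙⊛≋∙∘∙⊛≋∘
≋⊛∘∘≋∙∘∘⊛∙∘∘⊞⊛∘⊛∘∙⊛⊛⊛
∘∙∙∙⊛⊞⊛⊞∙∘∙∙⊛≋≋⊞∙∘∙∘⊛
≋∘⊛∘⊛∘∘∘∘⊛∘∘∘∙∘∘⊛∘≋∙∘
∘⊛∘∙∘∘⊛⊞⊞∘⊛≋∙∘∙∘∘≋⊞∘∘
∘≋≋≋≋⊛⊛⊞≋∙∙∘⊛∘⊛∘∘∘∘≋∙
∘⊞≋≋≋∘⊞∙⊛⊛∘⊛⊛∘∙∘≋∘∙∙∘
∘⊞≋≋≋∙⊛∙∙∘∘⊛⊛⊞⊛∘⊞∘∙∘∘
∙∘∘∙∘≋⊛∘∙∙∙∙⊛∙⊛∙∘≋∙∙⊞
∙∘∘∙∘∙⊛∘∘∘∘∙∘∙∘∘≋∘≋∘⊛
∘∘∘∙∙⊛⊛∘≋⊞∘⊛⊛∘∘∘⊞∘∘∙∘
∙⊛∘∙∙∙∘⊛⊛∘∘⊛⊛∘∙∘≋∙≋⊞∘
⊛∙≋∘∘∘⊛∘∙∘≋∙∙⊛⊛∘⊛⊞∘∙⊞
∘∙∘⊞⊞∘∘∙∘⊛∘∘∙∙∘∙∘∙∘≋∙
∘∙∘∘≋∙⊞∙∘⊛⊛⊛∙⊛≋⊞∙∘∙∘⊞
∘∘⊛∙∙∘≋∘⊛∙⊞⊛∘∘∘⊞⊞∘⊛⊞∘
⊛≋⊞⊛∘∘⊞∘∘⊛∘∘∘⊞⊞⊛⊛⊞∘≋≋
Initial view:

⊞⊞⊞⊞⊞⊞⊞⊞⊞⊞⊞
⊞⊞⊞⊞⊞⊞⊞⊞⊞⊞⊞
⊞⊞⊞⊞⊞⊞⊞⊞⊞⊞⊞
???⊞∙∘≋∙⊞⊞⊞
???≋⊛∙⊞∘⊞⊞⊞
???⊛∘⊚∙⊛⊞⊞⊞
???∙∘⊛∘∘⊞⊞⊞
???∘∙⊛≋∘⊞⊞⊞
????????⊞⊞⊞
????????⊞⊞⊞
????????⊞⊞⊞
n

⊞⊞⊞⊞⊞⊞⊞⊞⊞⊞⊞
⊞⊞⊞⊞⊞⊞⊞⊞⊞⊞⊞
⊞⊞⊞⊞⊞⊞⊞⊞⊞⊞⊞
⊞⊞⊞⊞⊞⊞⊞⊞⊞⊞⊞
???⊞∙∘≋∙⊞⊞⊞
???≋⊛⊚⊞∘⊞⊞⊞
???⊛∘⊛∙⊛⊞⊞⊞
???∙∘⊛∘∘⊞⊞⊞
???∘∙⊛≋∘⊞⊞⊞
????????⊞⊞⊞
????????⊞⊞⊞

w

⊞⊞⊞⊞⊞⊞⊞⊞⊞⊞⊞
⊞⊞⊞⊞⊞⊞⊞⊞⊞⊞⊞
⊞⊞⊞⊞⊞⊞⊞⊞⊞⊞⊞
⊞⊞⊞⊞⊞⊞⊞⊞⊞⊞⊞
???⊛⊞∙∘≋∙⊞⊞
???⊞≋⊚∙⊞∘⊞⊞
???∘⊛∘⊛∙⊛⊞⊞
???∘∙∘⊛∘∘⊞⊞
????∘∙⊛≋∘⊞⊞
?????????⊞⊞
?????????⊞⊞

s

⊞⊞⊞⊞⊞⊞⊞⊞⊞⊞⊞
⊞⊞⊞⊞⊞⊞⊞⊞⊞⊞⊞
⊞⊞⊞⊞⊞⊞⊞⊞⊞⊞⊞
???⊛⊞∙∘≋∙⊞⊞
???⊞≋⊛∙⊞∘⊞⊞
???∘⊛⊚⊛∙⊛⊞⊞
???∘∙∘⊛∘∘⊞⊞
???∙∘∙⊛≋∘⊞⊞
?????????⊞⊞
?????????⊞⊞
?????????⊞⊞

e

⊞⊞⊞⊞⊞⊞⊞⊞⊞⊞⊞
⊞⊞⊞⊞⊞⊞⊞⊞⊞⊞⊞
⊞⊞⊞⊞⊞⊞⊞⊞⊞⊞⊞
??⊛⊞∙∘≋∙⊞⊞⊞
??⊞≋⊛∙⊞∘⊞⊞⊞
??∘⊛∘⊚∙⊛⊞⊞⊞
??∘∙∘⊛∘∘⊞⊞⊞
??∙∘∙⊛≋∘⊞⊞⊞
????????⊞⊞⊞
????????⊞⊞⊞
????????⊞⊞⊞

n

⊞⊞⊞⊞⊞⊞⊞⊞⊞⊞⊞
⊞⊞⊞⊞⊞⊞⊞⊞⊞⊞⊞
⊞⊞⊞⊞⊞⊞⊞⊞⊞⊞⊞
⊞⊞⊞⊞⊞⊞⊞⊞⊞⊞⊞
??⊛⊞∙∘≋∙⊞⊞⊞
??⊞≋⊛⊚⊞∘⊞⊞⊞
??∘⊛∘⊛∙⊛⊞⊞⊞
??∘∙∘⊛∘∘⊞⊞⊞
??∙∘∙⊛≋∘⊞⊞⊞
????????⊞⊞⊞
????????⊞⊞⊞

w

⊞⊞⊞⊞⊞⊞⊞⊞⊞⊞⊞
⊞⊞⊞⊞⊞⊞⊞⊞⊞⊞⊞
⊞⊞⊞⊞⊞⊞⊞⊞⊞⊞⊞
⊞⊞⊞⊞⊞⊞⊞⊞⊞⊞⊞
???⊛⊞∙∘≋∙⊞⊞
???⊞≋⊚∙⊞∘⊞⊞
???∘⊛∘⊛∙⊛⊞⊞
???∘∙∘⊛∘∘⊞⊞
???∙∘∙⊛≋∘⊞⊞
?????????⊞⊞
?????????⊞⊞

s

⊞⊞⊞⊞⊞⊞⊞⊞⊞⊞⊞
⊞⊞⊞⊞⊞⊞⊞⊞⊞⊞⊞
⊞⊞⊞⊞⊞⊞⊞⊞⊞⊞⊞
???⊛⊞∙∘≋∙⊞⊞
???⊞≋⊛∙⊞∘⊞⊞
???∘⊛⊚⊛∙⊛⊞⊞
???∘∙∘⊛∘∘⊞⊞
???∙∘∙⊛≋∘⊞⊞
?????????⊞⊞
?????????⊞⊞
?????????⊞⊞

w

⊞⊞⊞⊞⊞⊞⊞⊞⊞⊞⊞
⊞⊞⊞⊞⊞⊞⊞⊞⊞⊞⊞
⊞⊞⊞⊞⊞⊞⊞⊞⊞⊞⊞
???∘⊛⊞∙∘≋∙⊞
???∘⊞≋⊛∙⊞∘⊞
???⊛∘⊚∘⊛∙⊛⊞
???∘∘∙∘⊛∘∘⊞
???≋∙∘∙⊛≋∘⊞
??????????⊞
??????????⊞
??????????⊞

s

⊞⊞⊞⊞⊞⊞⊞⊞⊞⊞⊞
⊞⊞⊞⊞⊞⊞⊞⊞⊞⊞⊞
???∘⊛⊞∙∘≋∙⊞
???∘⊞≋⊛∙⊞∘⊞
???⊛∘⊛∘⊛∙⊛⊞
???∘∘⊚∘⊛∘∘⊞
???≋∙∘∙⊛≋∘⊞
???∘⊛∘∙⊛??⊞
??????????⊞
??????????⊞
??????????⊞

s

⊞⊞⊞⊞⊞⊞⊞⊞⊞⊞⊞
???∘⊛⊞∙∘≋∙⊞
???∘⊞≋⊛∙⊞∘⊞
???⊛∘⊛∘⊛∙⊛⊞
???∘∘∙∘⊛∘∘⊞
???≋∙⊚∙⊛≋∘⊞
???∘⊛∘∙⊛??⊞
???≋⊞∙∘∙??⊞
??????????⊞
??????????⊞
??????????⊞

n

⊞⊞⊞⊞⊞⊞⊞⊞⊞⊞⊞
⊞⊞⊞⊞⊞⊞⊞⊞⊞⊞⊞
???∘⊛⊞∙∘≋∙⊞
???∘⊞≋⊛∙⊞∘⊞
???⊛∘⊛∘⊛∙⊛⊞
???∘∘⊚∘⊛∘∘⊞
???≋∙∘∙⊛≋∘⊞
???∘⊛∘∙⊛??⊞
???≋⊞∙∘∙??⊞
??????????⊞
??????????⊞

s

⊞⊞⊞⊞⊞⊞⊞⊞⊞⊞⊞
???∘⊛⊞∙∘≋∙⊞
???∘⊞≋⊛∙⊞∘⊞
???⊛∘⊛∘⊛∙⊛⊞
???∘∘∙∘⊛∘∘⊞
???≋∙⊚∙⊛≋∘⊞
???∘⊛∘∙⊛??⊞
???≋⊞∙∘∙??⊞
??????????⊞
??????????⊞
??????????⊞

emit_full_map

∘⊛⊞∙∘≋∙
∘⊞≋⊛∙⊞∘
⊛∘⊛∘⊛∙⊛
∘∘∙∘⊛∘∘
≋∙⊚∙⊛≋∘
∘⊛∘∙⊛??
≋⊞∙∘∙??

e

⊞⊞⊞⊞⊞⊞⊞⊞⊞⊞⊞
??∘⊛⊞∙∘≋∙⊞⊞
??∘⊞≋⊛∙⊞∘⊞⊞
??⊛∘⊛∘⊛∙⊛⊞⊞
??∘∘∙∘⊛∘∘⊞⊞
??≋∙∘⊚⊛≋∘⊞⊞
??∘⊛∘∙⊛⊛?⊞⊞
??≋⊞∙∘∙∘?⊞⊞
?????????⊞⊞
?????????⊞⊞
?????????⊞⊞

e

⊞⊞⊞⊞⊞⊞⊞⊞⊞⊞⊞
?∘⊛⊞∙∘≋∙⊞⊞⊞
?∘⊞≋⊛∙⊞∘⊞⊞⊞
?⊛∘⊛∘⊛∙⊛⊞⊞⊞
?∘∘∙∘⊛∘∘⊞⊞⊞
?≋∙∘∙⊚≋∘⊞⊞⊞
?∘⊛∘∙⊛⊛⊛⊞⊞⊞
?≋⊞∙∘∙∘⊛⊞⊞⊞
????????⊞⊞⊞
????????⊞⊞⊞
????????⊞⊞⊞

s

?∘⊛⊞∙∘≋∙⊞⊞⊞
?∘⊞≋⊛∙⊞∘⊞⊞⊞
?⊛∘⊛∘⊛∙⊛⊞⊞⊞
?∘∘∙∘⊛∘∘⊞⊞⊞
?≋∙∘∙⊛≋∘⊞⊞⊞
?∘⊛∘∙⊚⊛⊛⊞⊞⊞
?≋⊞∙∘∙∘⊛⊞⊞⊞
???⊛∘≋∙∘⊞⊞⊞
????????⊞⊞⊞
????????⊞⊞⊞
????????⊞⊞⊞

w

??∘⊛⊞∙∘≋∙⊞⊞
??∘⊞≋⊛∙⊞∘⊞⊞
??⊛∘⊛∘⊛∙⊛⊞⊞
??∘∘∙∘⊛∘∘⊞⊞
??≋∙∘∙⊛≋∘⊞⊞
??∘⊛∘⊚⊛⊛⊛⊞⊞
??≋⊞∙∘∙∘⊛⊞⊞
???∘⊛∘≋∙∘⊞⊞
?????????⊞⊞
?????????⊞⊞
?????????⊞⊞

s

??∘⊞≋⊛∙⊞∘⊞⊞
??⊛∘⊛∘⊛∙⊛⊞⊞
??∘∘∙∘⊛∘∘⊞⊞
??≋∙∘∙⊛≋∘⊞⊞
??∘⊛∘∙⊛⊛⊛⊞⊞
??≋⊞∙⊚∙∘⊛⊞⊞
???∘⊛∘≋∙∘⊞⊞
???∘∘≋⊞∘?⊞⊞
?????????⊞⊞
?????????⊞⊞
?????????⊞⊞

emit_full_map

∘⊛⊞∙∘≋∙
∘⊞≋⊛∙⊞∘
⊛∘⊛∘⊛∙⊛
∘∘∙∘⊛∘∘
≋∙∘∙⊛≋∘
∘⊛∘∙⊛⊛⊛
≋⊞∙⊚∙∘⊛
?∘⊛∘≋∙∘
?∘∘≋⊞∘?

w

???∘⊞≋⊛∙⊞∘⊞
???⊛∘⊛∘⊛∙⊛⊞
???∘∘∙∘⊛∘∘⊞
???≋∙∘∙⊛≋∘⊞
???∘⊛∘∙⊛⊛⊛⊞
???≋⊞⊚∘∙∘⊛⊞
???∘∘⊛∘≋∙∘⊞
???∙∘∘≋⊞∘?⊞
??????????⊞
??????????⊞
??????????⊞

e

??∘⊞≋⊛∙⊞∘⊞⊞
??⊛∘⊛∘⊛∙⊛⊞⊞
??∘∘∙∘⊛∘∘⊞⊞
??≋∙∘∙⊛≋∘⊞⊞
??∘⊛∘∙⊛⊛⊛⊞⊞
??≋⊞∙⊚∙∘⊛⊞⊞
??∘∘⊛∘≋∙∘⊞⊞
??∙∘∘≋⊞∘?⊞⊞
?????????⊞⊞
?????????⊞⊞
?????????⊞⊞

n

??∘⊛⊞∙∘≋∙⊞⊞
??∘⊞≋⊛∙⊞∘⊞⊞
??⊛∘⊛∘⊛∙⊛⊞⊞
??∘∘∙∘⊛∘∘⊞⊞
??≋∙∘∙⊛≋∘⊞⊞
??∘⊛∘⊚⊛⊛⊛⊞⊞
??≋⊞∙∘∙∘⊛⊞⊞
??∘∘⊛∘≋∙∘⊞⊞
??∙∘∘≋⊞∘?⊞⊞
?????????⊞⊞
?????????⊞⊞

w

???∘⊛⊞∙∘≋∙⊞
???∘⊞≋⊛∙⊞∘⊞
???⊛∘⊛∘⊛∙⊛⊞
???∘∘∙∘⊛∘∘⊞
???≋∙∘∙⊛≋∘⊞
???∘⊛⊚∙⊛⊛⊛⊞
???≋⊞∙∘∙∘⊛⊞
???∘∘⊛∘≋∙∘⊞
???∙∘∘≋⊞∘?⊞
??????????⊞
??????????⊞

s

???∘⊞≋⊛∙⊞∘⊞
???⊛∘⊛∘⊛∙⊛⊞
???∘∘∙∘⊛∘∘⊞
???≋∙∘∙⊛≋∘⊞
???∘⊛∘∙⊛⊛⊛⊞
???≋⊞⊚∘∙∘⊛⊞
???∘∘⊛∘≋∙∘⊞
???∙∘∘≋⊞∘?⊞
??????????⊞
??????????⊞
??????????⊞

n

???∘⊛⊞∙∘≋∙⊞
???∘⊞≋⊛∙⊞∘⊞
???⊛∘⊛∘⊛∙⊛⊞
???∘∘∙∘⊛∘∘⊞
???≋∙∘∙⊛≋∘⊞
???∘⊛⊚∙⊛⊛⊛⊞
???≋⊞∙∘∙∘⊛⊞
???∘∘⊛∘≋∙∘⊞
???∙∘∘≋⊞∘?⊞
??????????⊞
??????????⊞

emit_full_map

∘⊛⊞∙∘≋∙
∘⊞≋⊛∙⊞∘
⊛∘⊛∘⊛∙⊛
∘∘∙∘⊛∘∘
≋∙∘∙⊛≋∘
∘⊛⊚∙⊛⊛⊛
≋⊞∙∘∙∘⊛
∘∘⊛∘≋∙∘
∙∘∘≋⊞∘?
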